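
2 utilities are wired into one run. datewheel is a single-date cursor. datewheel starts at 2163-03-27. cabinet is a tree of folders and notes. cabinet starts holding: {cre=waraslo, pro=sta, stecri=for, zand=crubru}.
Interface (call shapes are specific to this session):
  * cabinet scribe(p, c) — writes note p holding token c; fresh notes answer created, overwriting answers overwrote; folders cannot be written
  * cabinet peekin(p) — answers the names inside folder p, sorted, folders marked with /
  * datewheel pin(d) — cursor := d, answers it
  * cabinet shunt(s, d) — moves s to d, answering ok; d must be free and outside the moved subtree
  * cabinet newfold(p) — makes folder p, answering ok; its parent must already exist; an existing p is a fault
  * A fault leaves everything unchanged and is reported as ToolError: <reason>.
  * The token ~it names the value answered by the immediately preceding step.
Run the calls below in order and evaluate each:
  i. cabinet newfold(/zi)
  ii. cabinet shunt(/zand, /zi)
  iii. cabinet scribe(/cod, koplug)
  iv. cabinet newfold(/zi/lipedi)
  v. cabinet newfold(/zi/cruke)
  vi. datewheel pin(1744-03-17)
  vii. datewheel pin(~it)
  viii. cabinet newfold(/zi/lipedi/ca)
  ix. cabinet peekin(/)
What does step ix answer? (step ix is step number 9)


# 1. cabinet newfold(p='/zi') : ok
# 2. cabinet shunt(s='/zand', d='/zi') : ToolError: exists
# 3. cabinet scribe(p='/cod', c='koplug') : created
# 4. cabinet newfold(p='/zi/lipedi') : ok
# 5. cabinet newfold(p='/zi/cruke') : ok
# 6. datewheel pin(d='1744-03-17') : 1744-03-17
# 7. datewheel pin(d='~it') : 1744-03-17
# 8. cabinet newfold(p='/zi/lipedi/ca') : ok
# 9. cabinet peekin(p='/') : [cod, cre, pro, stecri, zand, zi/]

Answer: [cod, cre, pro, stecri, zand, zi/]


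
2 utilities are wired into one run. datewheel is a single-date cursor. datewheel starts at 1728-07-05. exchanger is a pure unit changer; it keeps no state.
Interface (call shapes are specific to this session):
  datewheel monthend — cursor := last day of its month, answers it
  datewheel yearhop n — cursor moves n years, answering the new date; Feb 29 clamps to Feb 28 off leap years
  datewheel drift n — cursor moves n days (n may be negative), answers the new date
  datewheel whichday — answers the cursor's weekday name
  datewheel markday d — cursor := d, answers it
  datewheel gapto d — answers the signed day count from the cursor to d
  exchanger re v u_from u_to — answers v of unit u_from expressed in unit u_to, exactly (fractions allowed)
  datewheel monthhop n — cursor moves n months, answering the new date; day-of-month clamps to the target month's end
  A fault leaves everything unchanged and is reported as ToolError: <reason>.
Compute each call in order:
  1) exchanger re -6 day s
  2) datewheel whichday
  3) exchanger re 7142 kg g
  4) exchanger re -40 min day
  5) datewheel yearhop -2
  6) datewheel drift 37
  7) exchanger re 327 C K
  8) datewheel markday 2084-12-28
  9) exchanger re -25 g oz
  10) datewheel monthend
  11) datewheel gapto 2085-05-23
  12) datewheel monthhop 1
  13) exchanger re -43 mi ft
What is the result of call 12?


Answer: 2085-01-31

Derivation:
# exchanger re(v='-6', u_from='day', u_to='s') ~> -518400
# datewheel whichday() ~> Monday
# exchanger re(v='7142', u_from='kg', u_to='g') ~> 7142000
# exchanger re(v='-40', u_from='min', u_to='day') ~> -1/36
# datewheel yearhop(n='-2') ~> 1726-07-05
# datewheel drift(n='37') ~> 1726-08-11
# exchanger re(v='327', u_from='C', u_to='K') ~> 12003/20
# datewheel markday(d='2084-12-28') ~> 2084-12-28
# exchanger re(v='-25', u_from='g', u_to='oz') ~> -40000000/45359237
# datewheel monthend() ~> 2084-12-31
# datewheel gapto(d='2085-05-23') ~> 143
# datewheel monthhop(n='1') ~> 2085-01-31
# exchanger re(v='-43', u_from='mi', u_to='ft') ~> -227040


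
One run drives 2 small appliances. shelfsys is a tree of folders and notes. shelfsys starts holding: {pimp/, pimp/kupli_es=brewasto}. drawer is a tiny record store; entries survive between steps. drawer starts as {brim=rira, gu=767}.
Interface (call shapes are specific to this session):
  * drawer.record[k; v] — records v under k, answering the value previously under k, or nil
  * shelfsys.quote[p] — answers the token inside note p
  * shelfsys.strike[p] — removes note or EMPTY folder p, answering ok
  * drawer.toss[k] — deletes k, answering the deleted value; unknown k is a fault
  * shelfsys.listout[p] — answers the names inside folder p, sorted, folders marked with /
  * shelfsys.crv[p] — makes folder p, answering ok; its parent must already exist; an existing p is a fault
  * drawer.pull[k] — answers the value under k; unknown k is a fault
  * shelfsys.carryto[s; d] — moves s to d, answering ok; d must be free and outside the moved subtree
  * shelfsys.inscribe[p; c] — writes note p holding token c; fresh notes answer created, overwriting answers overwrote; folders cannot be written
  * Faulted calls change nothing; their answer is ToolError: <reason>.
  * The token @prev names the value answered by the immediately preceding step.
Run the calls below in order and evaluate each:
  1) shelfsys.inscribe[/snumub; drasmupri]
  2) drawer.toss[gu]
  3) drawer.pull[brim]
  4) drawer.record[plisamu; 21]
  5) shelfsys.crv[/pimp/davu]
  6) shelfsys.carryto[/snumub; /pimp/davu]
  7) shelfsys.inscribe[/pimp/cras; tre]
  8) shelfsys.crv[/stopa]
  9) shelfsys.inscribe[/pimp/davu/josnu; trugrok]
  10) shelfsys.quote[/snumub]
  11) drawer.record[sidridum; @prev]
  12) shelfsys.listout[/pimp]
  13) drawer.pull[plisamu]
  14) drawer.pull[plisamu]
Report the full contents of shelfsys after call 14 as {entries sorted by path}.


I invoke shelfsys.inscribe(p: /snumub, c: drasmupri), giving created.
I try drawer.toss(k: gu), which returns 767.
I call drawer.pull(k: brim): rira.
Invoking drawer.record(k: plisamu, v: 21), giving nil.
I use shelfsys.crv(p: /pimp/davu): ok.
Using shelfsys.carryto(s: /snumub, d: /pimp/davu), → ToolError: exists.
I use shelfsys.inscribe(p: /pimp/cras, c: tre), and get created.
I call shelfsys.crv(p: /stopa): ok.
Invoking shelfsys.inscribe(p: /pimp/davu/josnu, c: trugrok), giving created.
I run shelfsys.quote(p: /snumub), giving drasmupri.
I use drawer.record(k: sidridum, v: @prev), which returns nil.
Then shelfsys.listout(p: /pimp): [cras, davu/, kupli_es].
I try drawer.pull(k: plisamu), which returns 21.
Now I run drawer.pull(k: plisamu): 21.

Answer: {pimp/, pimp/cras=tre, pimp/davu/, pimp/davu/josnu=trugrok, pimp/kupli_es=brewasto, snumub=drasmupri, stopa/}


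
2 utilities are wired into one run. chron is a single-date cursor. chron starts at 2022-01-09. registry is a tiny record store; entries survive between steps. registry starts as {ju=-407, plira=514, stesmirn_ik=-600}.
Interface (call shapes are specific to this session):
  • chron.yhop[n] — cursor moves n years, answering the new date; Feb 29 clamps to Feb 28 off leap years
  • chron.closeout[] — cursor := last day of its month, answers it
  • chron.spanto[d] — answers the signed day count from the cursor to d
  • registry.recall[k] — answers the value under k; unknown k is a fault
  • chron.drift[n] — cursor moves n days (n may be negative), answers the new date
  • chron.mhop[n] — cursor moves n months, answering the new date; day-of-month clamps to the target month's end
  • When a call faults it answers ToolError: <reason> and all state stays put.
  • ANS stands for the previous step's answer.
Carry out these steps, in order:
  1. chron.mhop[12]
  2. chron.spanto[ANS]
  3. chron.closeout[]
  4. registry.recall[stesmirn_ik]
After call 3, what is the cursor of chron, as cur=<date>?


Answer: cur=2023-01-31

Derivation:
Do: chron.mhop[n=12]
See: 2023-01-09
Do: chron.spanto[d=ANS]
See: 0
Do: chron.closeout[]
See: 2023-01-31
Do: registry.recall[k=stesmirn_ik]
See: -600


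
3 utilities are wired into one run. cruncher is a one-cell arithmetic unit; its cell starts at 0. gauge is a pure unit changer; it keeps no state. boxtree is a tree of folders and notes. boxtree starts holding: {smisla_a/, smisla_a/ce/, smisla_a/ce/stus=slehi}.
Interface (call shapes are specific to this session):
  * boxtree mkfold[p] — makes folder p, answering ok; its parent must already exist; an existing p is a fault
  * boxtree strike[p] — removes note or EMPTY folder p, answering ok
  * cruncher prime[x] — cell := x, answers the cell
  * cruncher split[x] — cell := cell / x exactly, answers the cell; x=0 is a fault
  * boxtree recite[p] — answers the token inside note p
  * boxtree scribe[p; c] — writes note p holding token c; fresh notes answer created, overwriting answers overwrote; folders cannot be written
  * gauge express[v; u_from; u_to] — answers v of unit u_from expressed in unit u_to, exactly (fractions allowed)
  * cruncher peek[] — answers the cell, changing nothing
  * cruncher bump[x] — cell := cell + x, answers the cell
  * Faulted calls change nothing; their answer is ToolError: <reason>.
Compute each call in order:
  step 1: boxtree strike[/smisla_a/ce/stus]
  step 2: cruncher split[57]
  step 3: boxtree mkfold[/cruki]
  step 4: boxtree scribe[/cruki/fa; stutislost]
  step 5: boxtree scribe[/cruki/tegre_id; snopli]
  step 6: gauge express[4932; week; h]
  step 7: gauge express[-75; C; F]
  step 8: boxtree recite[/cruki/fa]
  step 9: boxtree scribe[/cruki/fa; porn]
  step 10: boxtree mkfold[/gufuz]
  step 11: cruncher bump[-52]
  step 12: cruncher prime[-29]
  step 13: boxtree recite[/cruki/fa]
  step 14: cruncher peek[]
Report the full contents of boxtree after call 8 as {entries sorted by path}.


→ boxtree strike(p=/smisla_a/ce/stus)
← ok
→ cruncher split(x=57)
← 0
→ boxtree mkfold(p=/cruki)
← ok
→ boxtree scribe(p=/cruki/fa, c=stutislost)
← created
→ boxtree scribe(p=/cruki/tegre_id, c=snopli)
← created
→ gauge express(v=4932, u_from=week, u_to=h)
← 828576
→ gauge express(v=-75, u_from=C, u_to=F)
← -103
→ boxtree recite(p=/cruki/fa)
← stutislost
→ boxtree scribe(p=/cruki/fa, c=porn)
← overwrote
→ boxtree mkfold(p=/gufuz)
← ok
→ cruncher bump(x=-52)
← -52
→ cruncher prime(x=-29)
← -29
→ boxtree recite(p=/cruki/fa)
← porn
→ cruncher peek()
← -29

Answer: {cruki/, cruki/fa=stutislost, cruki/tegre_id=snopli, smisla_a/, smisla_a/ce/}


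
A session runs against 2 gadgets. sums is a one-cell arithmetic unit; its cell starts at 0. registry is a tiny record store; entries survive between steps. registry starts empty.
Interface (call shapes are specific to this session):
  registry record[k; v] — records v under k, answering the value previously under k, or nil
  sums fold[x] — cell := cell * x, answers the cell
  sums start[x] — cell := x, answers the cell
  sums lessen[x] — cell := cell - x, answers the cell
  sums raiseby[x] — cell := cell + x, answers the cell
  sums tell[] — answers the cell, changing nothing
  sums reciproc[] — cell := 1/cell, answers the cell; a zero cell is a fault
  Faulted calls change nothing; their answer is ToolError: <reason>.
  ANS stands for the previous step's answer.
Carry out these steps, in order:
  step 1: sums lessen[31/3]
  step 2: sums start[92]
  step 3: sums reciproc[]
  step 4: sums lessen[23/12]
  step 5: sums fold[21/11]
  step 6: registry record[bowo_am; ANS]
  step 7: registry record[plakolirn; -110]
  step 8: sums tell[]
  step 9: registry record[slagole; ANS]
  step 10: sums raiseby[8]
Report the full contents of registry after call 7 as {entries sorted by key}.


Answer: {bowo_am=-1841/506, plakolirn=-110}

Derivation:
Do: sums lessen[31/3]
See: -31/3
Do: sums start[92]
See: 92
Do: sums reciproc[]
See: 1/92
Do: sums lessen[23/12]
See: -263/138
Do: sums fold[21/11]
See: -1841/506
Do: registry record[bowo_am; ANS]
See: nil
Do: registry record[plakolirn; -110]
See: nil
Do: sums tell[]
See: -1841/506
Do: registry record[slagole; ANS]
See: nil
Do: sums raiseby[8]
See: 2207/506


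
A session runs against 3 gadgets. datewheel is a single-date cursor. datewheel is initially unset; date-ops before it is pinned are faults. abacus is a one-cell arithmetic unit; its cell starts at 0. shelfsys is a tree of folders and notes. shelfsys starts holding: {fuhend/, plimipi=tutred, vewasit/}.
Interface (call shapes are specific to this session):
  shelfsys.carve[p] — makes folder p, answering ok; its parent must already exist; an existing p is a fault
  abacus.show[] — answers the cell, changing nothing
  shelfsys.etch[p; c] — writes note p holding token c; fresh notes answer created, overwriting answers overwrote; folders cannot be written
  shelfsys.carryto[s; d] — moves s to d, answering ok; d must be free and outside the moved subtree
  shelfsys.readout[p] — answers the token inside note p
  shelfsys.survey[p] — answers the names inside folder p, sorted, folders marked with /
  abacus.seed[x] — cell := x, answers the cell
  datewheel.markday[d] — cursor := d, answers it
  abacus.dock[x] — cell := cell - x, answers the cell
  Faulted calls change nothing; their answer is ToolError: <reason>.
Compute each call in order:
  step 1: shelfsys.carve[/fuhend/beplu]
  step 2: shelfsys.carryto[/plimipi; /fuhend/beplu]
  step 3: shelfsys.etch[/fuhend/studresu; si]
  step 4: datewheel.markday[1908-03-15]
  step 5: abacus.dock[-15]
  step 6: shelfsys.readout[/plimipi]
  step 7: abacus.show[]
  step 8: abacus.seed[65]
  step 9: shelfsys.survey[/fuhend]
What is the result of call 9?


Answer: [beplu/, studresu]

Derivation:
Using shelfsys.carve with p→/fuhend/beplu: ok.
Then shelfsys.carryto with s→/plimipi, d→/fuhend/beplu, → ToolError: exists.
I try shelfsys.etch with p→/fuhend/studresu, c→si, giving created.
I call datewheel.markday with d→1908-03-15, — result: 1908-03-15.
Then abacus.dock with x→-15, and observe 15.
Then shelfsys.readout with p→/plimipi, — result: tutred.
Next I call abacus.show, → 15.
Calling abacus.seed with x→65, which returns 65.
Then shelfsys.survey with p→/fuhend, and get [beplu/, studresu].


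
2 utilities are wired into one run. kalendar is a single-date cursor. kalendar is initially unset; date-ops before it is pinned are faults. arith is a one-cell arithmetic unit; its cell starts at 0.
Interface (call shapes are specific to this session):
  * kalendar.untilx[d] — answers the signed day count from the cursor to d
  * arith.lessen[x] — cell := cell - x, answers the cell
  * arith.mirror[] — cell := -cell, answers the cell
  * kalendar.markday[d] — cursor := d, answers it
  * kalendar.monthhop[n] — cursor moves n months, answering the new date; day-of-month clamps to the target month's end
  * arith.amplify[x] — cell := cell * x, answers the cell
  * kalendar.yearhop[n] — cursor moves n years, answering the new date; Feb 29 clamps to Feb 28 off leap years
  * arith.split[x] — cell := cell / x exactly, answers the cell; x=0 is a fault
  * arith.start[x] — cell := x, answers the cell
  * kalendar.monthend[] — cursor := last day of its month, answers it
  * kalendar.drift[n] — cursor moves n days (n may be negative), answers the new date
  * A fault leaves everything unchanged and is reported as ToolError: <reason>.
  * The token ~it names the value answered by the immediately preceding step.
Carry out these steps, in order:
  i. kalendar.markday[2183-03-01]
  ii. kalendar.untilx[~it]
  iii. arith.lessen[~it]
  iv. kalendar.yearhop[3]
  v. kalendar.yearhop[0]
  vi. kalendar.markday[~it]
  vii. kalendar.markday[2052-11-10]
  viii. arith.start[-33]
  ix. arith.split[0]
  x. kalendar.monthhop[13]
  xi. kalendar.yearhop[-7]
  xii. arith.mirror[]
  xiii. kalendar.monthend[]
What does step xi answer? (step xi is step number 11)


Act: kalendar.markday[d: 2183-03-01]
Obs: 2183-03-01
Act: kalendar.untilx[d: ~it]
Obs: 0
Act: arith.lessen[x: ~it]
Obs: 0
Act: kalendar.yearhop[n: 3]
Obs: 2186-03-01
Act: kalendar.yearhop[n: 0]
Obs: 2186-03-01
Act: kalendar.markday[d: ~it]
Obs: 2186-03-01
Act: kalendar.markday[d: 2052-11-10]
Obs: 2052-11-10
Act: arith.start[x: -33]
Obs: -33
Act: arith.split[x: 0]
Obs: ToolError: division by zero
Act: kalendar.monthhop[n: 13]
Obs: 2053-12-10
Act: kalendar.yearhop[n: -7]
Obs: 2046-12-10
Act: arith.mirror[]
Obs: 33
Act: kalendar.monthend[]
Obs: 2046-12-31

Answer: 2046-12-10


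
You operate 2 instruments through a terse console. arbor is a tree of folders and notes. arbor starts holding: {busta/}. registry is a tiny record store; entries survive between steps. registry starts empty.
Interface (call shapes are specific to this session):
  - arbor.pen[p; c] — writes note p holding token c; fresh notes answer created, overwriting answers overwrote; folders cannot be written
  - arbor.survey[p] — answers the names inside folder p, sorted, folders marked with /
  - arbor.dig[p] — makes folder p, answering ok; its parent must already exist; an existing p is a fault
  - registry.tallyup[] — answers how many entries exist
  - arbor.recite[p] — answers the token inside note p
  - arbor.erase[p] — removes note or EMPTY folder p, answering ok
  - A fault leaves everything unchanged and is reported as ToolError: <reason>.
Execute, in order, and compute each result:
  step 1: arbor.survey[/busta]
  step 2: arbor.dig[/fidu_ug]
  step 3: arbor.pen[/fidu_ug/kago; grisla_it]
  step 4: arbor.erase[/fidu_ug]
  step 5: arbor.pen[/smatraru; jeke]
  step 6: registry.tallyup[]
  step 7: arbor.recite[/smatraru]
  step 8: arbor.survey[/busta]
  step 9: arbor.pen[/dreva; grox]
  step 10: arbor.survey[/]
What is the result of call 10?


% survey p→/busta
  []
% dig p→/fidu_ug
  ok
% pen p→/fidu_ug/kago c→grisla_it
  created
% erase p→/fidu_ug
  ToolError: not empty
% pen p→/smatraru c→jeke
  created
% tallyup
  0
% recite p→/smatraru
  jeke
% survey p→/busta
  []
% pen p→/dreva c→grox
  created
% survey p→/
  [busta/, dreva, fidu_ug/, smatraru]

Answer: [busta/, dreva, fidu_ug/, smatraru]


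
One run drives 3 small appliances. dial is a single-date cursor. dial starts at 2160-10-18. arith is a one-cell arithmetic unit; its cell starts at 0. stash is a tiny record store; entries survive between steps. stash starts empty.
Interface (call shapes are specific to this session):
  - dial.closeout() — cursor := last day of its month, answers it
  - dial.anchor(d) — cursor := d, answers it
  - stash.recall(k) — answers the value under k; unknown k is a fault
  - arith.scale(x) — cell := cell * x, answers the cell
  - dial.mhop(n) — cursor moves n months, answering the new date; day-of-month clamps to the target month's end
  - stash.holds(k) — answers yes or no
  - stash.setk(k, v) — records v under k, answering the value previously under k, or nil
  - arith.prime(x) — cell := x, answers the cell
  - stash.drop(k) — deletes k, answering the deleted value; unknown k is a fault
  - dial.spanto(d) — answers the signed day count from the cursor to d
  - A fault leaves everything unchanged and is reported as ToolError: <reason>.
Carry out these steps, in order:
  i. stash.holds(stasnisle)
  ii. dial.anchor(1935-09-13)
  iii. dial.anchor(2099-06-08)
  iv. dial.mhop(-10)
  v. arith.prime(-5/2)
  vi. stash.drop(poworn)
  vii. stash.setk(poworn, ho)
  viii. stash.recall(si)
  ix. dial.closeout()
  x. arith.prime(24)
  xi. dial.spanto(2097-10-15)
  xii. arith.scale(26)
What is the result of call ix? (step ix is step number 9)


Answer: 2098-08-31

Derivation:
Step: stash.holds[k→stasnisle]
Result: no
Step: dial.anchor[d→1935-09-13]
Result: 1935-09-13
Step: dial.anchor[d→2099-06-08]
Result: 2099-06-08
Step: dial.mhop[n→-10]
Result: 2098-08-08
Step: arith.prime[x→-5/2]
Result: -5/2
Step: stash.drop[k→poworn]
Result: ToolError: no such key poworn
Step: stash.setk[k→poworn; v→ho]
Result: nil
Step: stash.recall[k→si]
Result: ToolError: no such key si
Step: dial.closeout[]
Result: 2098-08-31
Step: arith.prime[x→24]
Result: 24
Step: dial.spanto[d→2097-10-15]
Result: -320
Step: arith.scale[x→26]
Result: 624


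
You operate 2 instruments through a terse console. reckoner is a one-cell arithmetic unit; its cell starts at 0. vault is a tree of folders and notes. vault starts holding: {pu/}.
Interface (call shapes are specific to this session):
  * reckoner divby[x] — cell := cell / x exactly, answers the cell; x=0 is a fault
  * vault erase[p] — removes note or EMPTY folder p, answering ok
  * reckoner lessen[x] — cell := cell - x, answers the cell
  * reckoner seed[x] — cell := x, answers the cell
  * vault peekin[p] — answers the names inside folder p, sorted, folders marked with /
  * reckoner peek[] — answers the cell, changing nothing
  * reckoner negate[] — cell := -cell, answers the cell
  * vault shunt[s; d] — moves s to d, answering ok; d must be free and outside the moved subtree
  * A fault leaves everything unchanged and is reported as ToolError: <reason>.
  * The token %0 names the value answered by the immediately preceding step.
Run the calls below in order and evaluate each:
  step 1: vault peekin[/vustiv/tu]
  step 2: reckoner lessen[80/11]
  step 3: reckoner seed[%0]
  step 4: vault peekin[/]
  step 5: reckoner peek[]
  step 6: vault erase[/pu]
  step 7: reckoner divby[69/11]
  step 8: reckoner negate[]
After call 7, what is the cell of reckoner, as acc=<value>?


$ vault peekin p='/vustiv/tu'
  ToolError: not found
$ reckoner lessen x='80/11'
  -80/11
$ reckoner seed x='%0'
  -80/11
$ vault peekin p='/'
  [pu/]
$ reckoner peek
  -80/11
$ vault erase p='/pu'
  ok
$ reckoner divby x='69/11'
  -80/69
$ reckoner negate
  80/69

Answer: acc=-80/69


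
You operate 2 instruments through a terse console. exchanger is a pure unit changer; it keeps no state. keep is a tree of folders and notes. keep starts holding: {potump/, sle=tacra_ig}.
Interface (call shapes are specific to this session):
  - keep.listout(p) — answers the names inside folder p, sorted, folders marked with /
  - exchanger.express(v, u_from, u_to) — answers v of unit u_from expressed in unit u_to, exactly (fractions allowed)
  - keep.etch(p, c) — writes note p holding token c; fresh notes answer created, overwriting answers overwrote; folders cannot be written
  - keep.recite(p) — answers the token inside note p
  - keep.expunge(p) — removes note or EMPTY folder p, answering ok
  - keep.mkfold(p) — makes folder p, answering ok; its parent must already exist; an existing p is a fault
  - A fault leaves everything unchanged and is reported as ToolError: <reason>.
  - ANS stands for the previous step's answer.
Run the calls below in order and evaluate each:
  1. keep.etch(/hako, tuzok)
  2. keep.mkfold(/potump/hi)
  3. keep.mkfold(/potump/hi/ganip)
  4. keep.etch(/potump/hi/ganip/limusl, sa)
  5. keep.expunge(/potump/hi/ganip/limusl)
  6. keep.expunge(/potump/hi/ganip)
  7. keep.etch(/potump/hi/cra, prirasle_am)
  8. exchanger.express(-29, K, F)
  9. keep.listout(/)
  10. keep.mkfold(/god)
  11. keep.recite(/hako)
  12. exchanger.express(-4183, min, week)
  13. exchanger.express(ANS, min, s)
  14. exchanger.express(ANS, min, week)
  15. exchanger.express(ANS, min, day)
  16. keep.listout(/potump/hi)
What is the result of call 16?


Answer: [cra]

Derivation:
→ keep.etch(p=/hako, c=tuzok)
← created
→ keep.mkfold(p=/potump/hi)
← ok
→ keep.mkfold(p=/potump/hi/ganip)
← ok
→ keep.etch(p=/potump/hi/ganip/limusl, c=sa)
← created
→ keep.expunge(p=/potump/hi/ganip/limusl)
← ok
→ keep.expunge(p=/potump/hi/ganip)
← ok
→ keep.etch(p=/potump/hi/cra, c=prirasle_am)
← created
→ exchanger.express(v=-29, u_from=K, u_to=F)
← -51187/100
→ keep.listout(p=/)
← [hako, potump/, sle]
→ keep.mkfold(p=/god)
← ok
→ keep.recite(p=/hako)
← tuzok
→ exchanger.express(v=-4183, u_from=min, u_to=week)
← -4183/10080
→ exchanger.express(v=ANS, u_from=min, u_to=s)
← -4183/168
→ exchanger.express(v=ANS, u_from=min, u_to=week)
← -4183/1693440
→ exchanger.express(v=ANS, u_from=min, u_to=day)
← -4183/2438553600
→ keep.listout(p=/potump/hi)
← [cra]


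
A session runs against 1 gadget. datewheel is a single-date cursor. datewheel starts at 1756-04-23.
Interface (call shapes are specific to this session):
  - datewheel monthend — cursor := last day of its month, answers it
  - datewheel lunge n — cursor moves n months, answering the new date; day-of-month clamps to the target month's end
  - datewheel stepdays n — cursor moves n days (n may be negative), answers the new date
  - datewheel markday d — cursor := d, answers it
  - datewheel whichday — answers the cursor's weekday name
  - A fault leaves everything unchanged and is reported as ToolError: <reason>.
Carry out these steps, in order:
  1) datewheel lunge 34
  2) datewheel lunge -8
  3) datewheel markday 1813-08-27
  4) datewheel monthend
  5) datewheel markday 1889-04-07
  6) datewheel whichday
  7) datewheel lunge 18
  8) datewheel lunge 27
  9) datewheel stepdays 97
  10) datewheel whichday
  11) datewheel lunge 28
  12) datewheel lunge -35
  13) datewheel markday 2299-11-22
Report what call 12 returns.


Answer: 1892-09-14

Derivation:
~$ datewheel lunge n: 34
[out] 1759-02-23
~$ datewheel lunge n: -8
[out] 1758-06-23
~$ datewheel markday d: 1813-08-27
[out] 1813-08-27
~$ datewheel monthend
[out] 1813-08-31
~$ datewheel markday d: 1889-04-07
[out] 1889-04-07
~$ datewheel whichday
[out] Sunday
~$ datewheel lunge n: 18
[out] 1890-10-07
~$ datewheel lunge n: 27
[out] 1893-01-07
~$ datewheel stepdays n: 97
[out] 1893-04-14
~$ datewheel whichday
[out] Friday
~$ datewheel lunge n: 28
[out] 1895-08-14
~$ datewheel lunge n: -35
[out] 1892-09-14
~$ datewheel markday d: 2299-11-22
[out] 2299-11-22


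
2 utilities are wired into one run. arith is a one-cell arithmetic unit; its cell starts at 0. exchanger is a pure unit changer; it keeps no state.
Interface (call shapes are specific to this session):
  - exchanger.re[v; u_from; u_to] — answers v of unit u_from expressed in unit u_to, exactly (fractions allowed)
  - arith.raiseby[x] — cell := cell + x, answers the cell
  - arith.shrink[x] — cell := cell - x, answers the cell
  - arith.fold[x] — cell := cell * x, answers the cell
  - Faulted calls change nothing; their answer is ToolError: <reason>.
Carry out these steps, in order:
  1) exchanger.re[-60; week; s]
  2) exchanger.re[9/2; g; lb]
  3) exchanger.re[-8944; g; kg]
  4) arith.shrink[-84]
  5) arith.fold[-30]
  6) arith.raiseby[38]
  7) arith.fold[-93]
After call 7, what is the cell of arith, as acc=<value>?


-> exchanger.re(v: -60, u_from: week, u_to: s)
<- -36288000
-> exchanger.re(v: 9/2, u_from: g, u_to: lb)
<- 450000/45359237
-> exchanger.re(v: -8944, u_from: g, u_to: kg)
<- -1118/125
-> arith.shrink(x: -84)
<- 84
-> arith.fold(x: -30)
<- -2520
-> arith.raiseby(x: 38)
<- -2482
-> arith.fold(x: -93)
<- 230826

Answer: acc=230826


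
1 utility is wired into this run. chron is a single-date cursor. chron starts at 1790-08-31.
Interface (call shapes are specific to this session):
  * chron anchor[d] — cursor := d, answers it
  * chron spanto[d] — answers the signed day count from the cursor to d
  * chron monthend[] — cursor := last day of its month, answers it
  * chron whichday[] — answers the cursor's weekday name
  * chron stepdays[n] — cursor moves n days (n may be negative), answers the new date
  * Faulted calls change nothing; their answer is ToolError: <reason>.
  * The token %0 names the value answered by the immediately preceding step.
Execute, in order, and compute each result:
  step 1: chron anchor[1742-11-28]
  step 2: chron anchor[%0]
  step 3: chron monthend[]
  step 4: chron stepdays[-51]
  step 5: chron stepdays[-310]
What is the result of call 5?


Answer: 1741-12-04

Derivation:
Calling chron anchor with 1742-11-28: 1742-11-28.
Next I call chron anchor with %0, and see 1742-11-28.
I use chron monthend, giving 1742-11-30.
I invoke chron stepdays with -51, and observe 1742-10-10.
Next I call chron stepdays with -310, and observe 1741-12-04.


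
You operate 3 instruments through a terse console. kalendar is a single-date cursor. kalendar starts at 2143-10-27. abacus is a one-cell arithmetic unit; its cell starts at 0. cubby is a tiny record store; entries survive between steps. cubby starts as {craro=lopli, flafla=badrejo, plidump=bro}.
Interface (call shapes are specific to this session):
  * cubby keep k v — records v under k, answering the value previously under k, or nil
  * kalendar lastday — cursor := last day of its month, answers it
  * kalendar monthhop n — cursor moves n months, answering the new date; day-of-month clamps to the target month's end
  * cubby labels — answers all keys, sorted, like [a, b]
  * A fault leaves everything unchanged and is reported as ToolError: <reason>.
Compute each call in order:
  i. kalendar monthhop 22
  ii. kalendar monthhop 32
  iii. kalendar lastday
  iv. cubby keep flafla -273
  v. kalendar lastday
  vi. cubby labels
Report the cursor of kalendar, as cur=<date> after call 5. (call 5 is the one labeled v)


Answer: cur=2148-04-30

Derivation:
~$ kalendar monthhop 22
[out] 2145-08-27
~$ kalendar monthhop 32
[out] 2148-04-27
~$ kalendar lastday
[out] 2148-04-30
~$ cubby keep flafla -273
[out] badrejo
~$ kalendar lastday
[out] 2148-04-30
~$ cubby labels
[out] [craro, flafla, plidump]


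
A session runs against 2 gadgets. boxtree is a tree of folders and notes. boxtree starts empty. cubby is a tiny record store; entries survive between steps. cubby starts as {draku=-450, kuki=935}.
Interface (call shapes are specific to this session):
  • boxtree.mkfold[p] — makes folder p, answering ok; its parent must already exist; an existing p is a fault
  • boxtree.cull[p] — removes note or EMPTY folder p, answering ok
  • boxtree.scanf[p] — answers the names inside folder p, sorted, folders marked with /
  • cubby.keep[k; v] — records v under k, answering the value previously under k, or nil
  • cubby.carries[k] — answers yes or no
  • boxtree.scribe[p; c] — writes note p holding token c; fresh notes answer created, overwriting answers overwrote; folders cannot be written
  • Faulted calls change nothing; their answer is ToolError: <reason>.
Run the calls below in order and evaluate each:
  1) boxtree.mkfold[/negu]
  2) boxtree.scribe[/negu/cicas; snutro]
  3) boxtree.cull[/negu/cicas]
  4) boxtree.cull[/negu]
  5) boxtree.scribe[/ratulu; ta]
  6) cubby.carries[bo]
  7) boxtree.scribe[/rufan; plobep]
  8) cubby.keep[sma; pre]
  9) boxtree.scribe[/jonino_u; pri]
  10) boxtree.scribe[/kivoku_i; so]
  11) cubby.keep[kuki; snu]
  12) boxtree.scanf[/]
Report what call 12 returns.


Answer: [jonino_u, kivoku_i, ratulu, rufan]

Derivation:
Invoking mkfold using /negu, → ok.
Now I run scribe using /negu/cicas, snutro, yielding created.
Next I call cull using /negu/cicas, → ok.
Calling cull using /negu, which returns ok.
Now I run scribe using /ratulu, ta, → created.
I use carries using bo, and get no.
Next I call scribe using /rufan, plobep, giving created.
Then keep using sma, pre, — result: nil.
I use scribe using /jonino_u, pri, which returns created.
Then scribe using /kivoku_i, so, and see created.
I invoke keep using kuki, snu, giving 935.
Invoking scanf using /: [jonino_u, kivoku_i, ratulu, rufan].


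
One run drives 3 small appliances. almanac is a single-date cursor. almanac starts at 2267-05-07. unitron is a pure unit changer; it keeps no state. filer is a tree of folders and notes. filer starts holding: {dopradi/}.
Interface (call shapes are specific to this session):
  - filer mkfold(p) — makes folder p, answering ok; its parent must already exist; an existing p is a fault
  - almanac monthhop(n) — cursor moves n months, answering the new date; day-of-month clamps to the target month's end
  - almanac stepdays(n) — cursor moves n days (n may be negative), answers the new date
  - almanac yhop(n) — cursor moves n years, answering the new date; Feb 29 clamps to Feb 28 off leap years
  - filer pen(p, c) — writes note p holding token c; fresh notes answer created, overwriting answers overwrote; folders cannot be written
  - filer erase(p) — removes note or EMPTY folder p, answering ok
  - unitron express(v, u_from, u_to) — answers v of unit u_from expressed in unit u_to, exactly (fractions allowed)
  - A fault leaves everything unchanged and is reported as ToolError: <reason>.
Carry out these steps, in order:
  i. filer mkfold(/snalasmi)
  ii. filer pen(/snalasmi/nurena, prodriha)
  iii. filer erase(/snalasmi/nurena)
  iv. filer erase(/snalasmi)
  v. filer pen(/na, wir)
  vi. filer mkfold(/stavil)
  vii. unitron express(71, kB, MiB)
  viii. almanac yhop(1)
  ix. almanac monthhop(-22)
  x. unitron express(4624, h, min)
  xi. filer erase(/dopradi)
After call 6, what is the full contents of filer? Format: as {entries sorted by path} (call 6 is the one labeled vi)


-> filer mkfold(p='/snalasmi')
<- ok
-> filer pen(p='/snalasmi/nurena', c='prodriha')
<- created
-> filer erase(p='/snalasmi/nurena')
<- ok
-> filer erase(p='/snalasmi')
<- ok
-> filer pen(p='/na', c='wir')
<- created
-> filer mkfold(p='/stavil')
<- ok
-> unitron express(v='71', u_from='kB', u_to='MiB')
<- 8875/131072
-> almanac yhop(n='1')
<- 2268-05-07
-> almanac monthhop(n='-22')
<- 2266-07-07
-> unitron express(v='4624', u_from='h', u_to='min')
<- 277440
-> filer erase(p='/dopradi')
<- ok

Answer: {dopradi/, na=wir, stavil/}


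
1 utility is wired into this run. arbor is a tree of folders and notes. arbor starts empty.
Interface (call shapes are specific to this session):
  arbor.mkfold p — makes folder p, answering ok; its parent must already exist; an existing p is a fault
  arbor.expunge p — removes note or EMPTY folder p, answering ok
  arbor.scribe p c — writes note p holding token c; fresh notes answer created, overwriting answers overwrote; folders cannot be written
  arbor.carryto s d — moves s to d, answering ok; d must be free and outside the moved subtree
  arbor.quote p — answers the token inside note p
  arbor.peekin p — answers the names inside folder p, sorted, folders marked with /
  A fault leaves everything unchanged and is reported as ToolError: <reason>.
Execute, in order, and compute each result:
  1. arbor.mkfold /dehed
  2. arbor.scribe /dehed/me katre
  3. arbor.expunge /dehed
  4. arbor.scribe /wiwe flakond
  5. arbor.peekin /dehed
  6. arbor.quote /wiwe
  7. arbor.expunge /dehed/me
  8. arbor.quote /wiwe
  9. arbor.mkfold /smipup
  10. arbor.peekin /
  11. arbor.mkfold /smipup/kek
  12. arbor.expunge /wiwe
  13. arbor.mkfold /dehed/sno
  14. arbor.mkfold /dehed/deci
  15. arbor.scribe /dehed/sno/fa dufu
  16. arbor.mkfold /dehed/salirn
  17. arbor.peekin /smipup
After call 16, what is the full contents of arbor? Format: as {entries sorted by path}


[in] mkfold /dehed
:: ok
[in] scribe /dehed/me katre
:: created
[in] expunge /dehed
:: ToolError: not empty
[in] scribe /wiwe flakond
:: created
[in] peekin /dehed
:: [me]
[in] quote /wiwe
:: flakond
[in] expunge /dehed/me
:: ok
[in] quote /wiwe
:: flakond
[in] mkfold /smipup
:: ok
[in] peekin /
:: [dehed/, smipup/, wiwe]
[in] mkfold /smipup/kek
:: ok
[in] expunge /wiwe
:: ok
[in] mkfold /dehed/sno
:: ok
[in] mkfold /dehed/deci
:: ok
[in] scribe /dehed/sno/fa dufu
:: created
[in] mkfold /dehed/salirn
:: ok
[in] peekin /smipup
:: [kek/]

Answer: {dehed/, dehed/deci/, dehed/salirn/, dehed/sno/, dehed/sno/fa=dufu, smipup/, smipup/kek/}


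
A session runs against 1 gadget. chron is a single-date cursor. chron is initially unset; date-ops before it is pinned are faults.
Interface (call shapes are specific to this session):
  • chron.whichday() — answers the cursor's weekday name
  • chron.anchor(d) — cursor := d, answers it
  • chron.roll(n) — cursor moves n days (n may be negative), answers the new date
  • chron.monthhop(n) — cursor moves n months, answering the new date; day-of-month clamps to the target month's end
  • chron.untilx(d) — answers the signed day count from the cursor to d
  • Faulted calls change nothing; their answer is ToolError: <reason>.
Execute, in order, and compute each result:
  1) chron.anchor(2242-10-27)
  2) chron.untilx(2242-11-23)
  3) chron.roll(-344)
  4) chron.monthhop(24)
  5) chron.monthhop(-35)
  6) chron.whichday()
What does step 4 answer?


% chron.anchor d=2242-10-27
:: 2242-10-27
% chron.untilx d=2242-11-23
:: 27
% chron.roll n=-344
:: 2241-11-17
% chron.monthhop n=24
:: 2243-11-17
% chron.monthhop n=-35
:: 2240-12-17
% chron.whichday
:: Thursday

Answer: 2243-11-17


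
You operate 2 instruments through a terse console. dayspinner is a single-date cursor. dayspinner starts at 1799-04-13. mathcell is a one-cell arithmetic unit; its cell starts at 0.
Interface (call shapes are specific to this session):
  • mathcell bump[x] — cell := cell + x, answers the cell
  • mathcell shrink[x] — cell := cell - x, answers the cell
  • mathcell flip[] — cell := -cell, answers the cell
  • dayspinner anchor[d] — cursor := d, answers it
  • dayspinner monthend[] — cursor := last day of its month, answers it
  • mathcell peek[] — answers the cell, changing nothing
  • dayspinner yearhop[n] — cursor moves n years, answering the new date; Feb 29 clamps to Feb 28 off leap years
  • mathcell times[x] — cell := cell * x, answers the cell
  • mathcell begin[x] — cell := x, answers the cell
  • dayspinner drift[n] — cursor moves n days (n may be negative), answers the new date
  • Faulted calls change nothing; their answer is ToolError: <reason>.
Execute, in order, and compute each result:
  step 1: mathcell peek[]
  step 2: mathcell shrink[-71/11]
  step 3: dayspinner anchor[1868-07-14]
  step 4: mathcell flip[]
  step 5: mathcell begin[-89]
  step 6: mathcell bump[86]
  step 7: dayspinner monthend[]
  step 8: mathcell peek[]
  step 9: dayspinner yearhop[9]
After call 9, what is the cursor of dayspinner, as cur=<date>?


Answer: cur=1877-07-31

Derivation:
! 1. mathcell peek() == 0
! 2. mathcell shrink(x=-71/11) == 71/11
! 3. dayspinner anchor(d=1868-07-14) == 1868-07-14
! 4. mathcell flip() == -71/11
! 5. mathcell begin(x=-89) == -89
! 6. mathcell bump(x=86) == -3
! 7. dayspinner monthend() == 1868-07-31
! 8. mathcell peek() == -3
! 9. dayspinner yearhop(n=9) == 1877-07-31


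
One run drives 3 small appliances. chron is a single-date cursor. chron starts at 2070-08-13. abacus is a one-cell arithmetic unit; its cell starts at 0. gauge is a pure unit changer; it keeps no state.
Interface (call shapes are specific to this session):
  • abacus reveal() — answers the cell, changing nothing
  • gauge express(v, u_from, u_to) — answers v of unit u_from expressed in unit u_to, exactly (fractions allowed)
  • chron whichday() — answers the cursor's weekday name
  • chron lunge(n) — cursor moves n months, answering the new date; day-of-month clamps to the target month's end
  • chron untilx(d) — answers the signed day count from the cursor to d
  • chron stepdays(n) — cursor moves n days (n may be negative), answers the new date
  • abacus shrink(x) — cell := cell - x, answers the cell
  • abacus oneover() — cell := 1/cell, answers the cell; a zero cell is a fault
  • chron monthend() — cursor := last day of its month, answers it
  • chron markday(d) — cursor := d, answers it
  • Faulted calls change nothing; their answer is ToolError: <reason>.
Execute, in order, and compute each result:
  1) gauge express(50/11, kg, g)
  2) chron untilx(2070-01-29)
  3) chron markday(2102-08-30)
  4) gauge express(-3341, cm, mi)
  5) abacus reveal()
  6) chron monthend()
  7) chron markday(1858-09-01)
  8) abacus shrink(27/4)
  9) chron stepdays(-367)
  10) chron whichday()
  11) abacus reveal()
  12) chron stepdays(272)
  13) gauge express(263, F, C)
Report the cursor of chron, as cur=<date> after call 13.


% gauge express 50/11 kg g
= 50000/11
% chron untilx 2070-01-29
= -196
% chron markday 2102-08-30
= 2102-08-30
% gauge express -3341 cm mi
= -16705/804672
% abacus reveal
= 0
% chron monthend
= 2102-08-31
% chron markday 1858-09-01
= 1858-09-01
% abacus shrink 27/4
= -27/4
% chron stepdays -367
= 1857-08-30
% chron whichday
= Sunday
% abacus reveal
= -27/4
% chron stepdays 272
= 1858-05-29
% gauge express 263 F C
= 385/3

Answer: cur=1858-05-29


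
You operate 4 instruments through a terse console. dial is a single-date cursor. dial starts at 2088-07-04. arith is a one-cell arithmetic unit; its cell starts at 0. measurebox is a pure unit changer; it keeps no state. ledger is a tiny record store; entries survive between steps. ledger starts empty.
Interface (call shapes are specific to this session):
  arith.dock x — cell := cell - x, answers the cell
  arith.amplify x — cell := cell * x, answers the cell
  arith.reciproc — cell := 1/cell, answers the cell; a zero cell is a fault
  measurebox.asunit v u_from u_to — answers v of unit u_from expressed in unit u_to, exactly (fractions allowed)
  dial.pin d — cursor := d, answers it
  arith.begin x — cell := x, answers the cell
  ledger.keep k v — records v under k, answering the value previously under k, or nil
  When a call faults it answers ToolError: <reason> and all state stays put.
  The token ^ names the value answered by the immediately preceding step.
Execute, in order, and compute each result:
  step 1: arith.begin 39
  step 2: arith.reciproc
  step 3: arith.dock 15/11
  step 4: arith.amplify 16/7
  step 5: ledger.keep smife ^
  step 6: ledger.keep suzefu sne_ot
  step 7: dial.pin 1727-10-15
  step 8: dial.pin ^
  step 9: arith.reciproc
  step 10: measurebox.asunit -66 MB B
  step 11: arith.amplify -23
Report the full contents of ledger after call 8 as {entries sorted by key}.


→ begin(x→39)
← 39
→ reciproc()
← 1/39
→ dock(x→15/11)
← -574/429
→ amplify(x→16/7)
← -1312/429
→ keep(k→smife, v→^)
← nil
→ keep(k→suzefu, v→sne_ot)
← nil
→ pin(d→1727-10-15)
← 1727-10-15
→ pin(d→^)
← 1727-10-15
→ reciproc()
← -429/1312
→ asunit(v→-66, u_from→MB, u_to→B)
← -66000000
→ amplify(x→-23)
← 9867/1312

Answer: {smife=-1312/429, suzefu=sne_ot}
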